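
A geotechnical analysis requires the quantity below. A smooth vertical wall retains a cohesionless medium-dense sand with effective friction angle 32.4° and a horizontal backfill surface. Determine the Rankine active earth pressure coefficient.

0.302

K_a = (1 − sin φ)/(1 + sin φ) = (1 − sin 32.4°)/(1 + sin 32.4°) = 0.3022.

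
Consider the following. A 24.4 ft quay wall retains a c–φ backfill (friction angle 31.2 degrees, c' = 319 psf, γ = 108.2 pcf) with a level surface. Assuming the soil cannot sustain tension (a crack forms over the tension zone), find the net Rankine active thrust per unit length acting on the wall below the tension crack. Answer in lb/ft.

K_a = 0.3175; √K_a = 0.5635.
Tension-crack depth z_c = 2c/(γ√K_a) = 2×319/(108.2×0.5635) = 10.46 ft.
σ_a at base = K_a γ H − 2c√K_a = 0.3175×108.2×24.4 − 2×319×0.5635 = 478.7 psf.
P_a = ½ × 478.7 × (H − z_c) = 0.5×478.7×13.94 = 3336 lb/ft.

3340 lb/ft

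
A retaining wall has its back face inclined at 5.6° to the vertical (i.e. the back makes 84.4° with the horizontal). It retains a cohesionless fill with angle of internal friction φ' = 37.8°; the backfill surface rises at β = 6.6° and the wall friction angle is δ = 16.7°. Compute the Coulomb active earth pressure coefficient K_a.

K_a = sin²(α+φ) / [sin²α · sin(α−δ) · (1 + √{sin(φ+δ)sin(φ−β) / (sin(α−δ)sin(α+β))})²].
With α = 84.4°, φ = 37.8°, δ = 16.7°, β = 6.6°: K_a = 0.2784.

0.278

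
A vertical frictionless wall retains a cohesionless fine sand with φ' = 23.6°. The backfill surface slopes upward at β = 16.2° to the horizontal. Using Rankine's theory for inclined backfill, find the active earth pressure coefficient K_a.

K_a = cos β · (cos β − √(cos²β − cos²φ)) / (cos β + √(cos²β − cos²φ)).
cos β = 0.9603, cos φ = 0.9164, √(cos²β − cos²φ) = 0.2871.
K_a = 0.9603 × (0.9603 − 0.2871)/(0.9603 + 0.2871) = 0.5182.

0.518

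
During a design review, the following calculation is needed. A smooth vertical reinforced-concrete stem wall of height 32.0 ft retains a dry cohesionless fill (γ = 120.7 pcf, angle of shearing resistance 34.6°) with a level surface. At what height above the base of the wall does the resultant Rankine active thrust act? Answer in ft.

K_a = 0.2756.
The pressure distribution is triangular, so the resultant acts at H/3 above the base = 32.0/3 = 10.67 ft.

10.7 ft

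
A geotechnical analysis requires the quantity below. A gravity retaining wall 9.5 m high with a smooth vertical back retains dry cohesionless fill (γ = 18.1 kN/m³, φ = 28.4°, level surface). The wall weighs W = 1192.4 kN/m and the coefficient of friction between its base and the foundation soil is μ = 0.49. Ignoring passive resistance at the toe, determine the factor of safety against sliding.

2.01

K_a = tan²(45° − 28.4°/2) = 0.3554.
P_a = ½K_aγH² = 0.5×0.3554×18.1×9.5² = 290.2 kN/m, acting at H/3 = 3.167 m above the base.
FS_sliding = μW / P_a = 0.49×1192.4 / 290.2 = 2.013.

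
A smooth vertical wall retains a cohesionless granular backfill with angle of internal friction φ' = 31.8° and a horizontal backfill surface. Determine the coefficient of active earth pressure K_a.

K_a = tan²(45° − φ/2) = tan²(29.10°) = 0.3098.

0.310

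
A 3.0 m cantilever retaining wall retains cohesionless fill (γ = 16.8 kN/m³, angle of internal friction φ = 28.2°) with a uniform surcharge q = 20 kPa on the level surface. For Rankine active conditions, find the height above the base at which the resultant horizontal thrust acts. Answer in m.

K_a = 0.3582.
Triangular part P₁ = ½K_aγH² = 27.08 at H/3 = 1.000 m; rectangular part P₂ = K_a q H = 21.49 at H/2 = 1.500 m.
ȳ = (P₁·1.000 + P₂·1.500)/(P₁+P₂) = 1.221 m.

1.22 m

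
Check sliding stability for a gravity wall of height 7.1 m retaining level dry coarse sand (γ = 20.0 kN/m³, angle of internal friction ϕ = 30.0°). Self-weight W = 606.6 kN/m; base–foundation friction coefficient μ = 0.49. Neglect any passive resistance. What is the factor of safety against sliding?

1.77

K_a = tan²(45° − 30.0°/2) = 0.3333.
P_a = ½K_aγH² = 0.5×0.3333×20.0×7.1² = 168.0 kN/m, acting at H/3 = 2.367 m above the base.
FS_sliding = μW / P_a = 0.49×606.6 / 168.0 = 1.769.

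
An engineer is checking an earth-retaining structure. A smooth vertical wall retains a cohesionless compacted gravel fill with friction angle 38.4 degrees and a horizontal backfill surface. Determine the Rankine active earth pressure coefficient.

0.234

K_a = (1 − sin φ)/(1 + sin φ) = (1 − sin 38.4°)/(1 + sin 38.4°) = 0.2337.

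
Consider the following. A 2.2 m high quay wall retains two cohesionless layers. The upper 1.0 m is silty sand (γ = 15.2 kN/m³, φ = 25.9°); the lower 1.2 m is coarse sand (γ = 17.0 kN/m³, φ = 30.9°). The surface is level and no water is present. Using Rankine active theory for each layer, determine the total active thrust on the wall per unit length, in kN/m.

K_a1 = tan²(45°−25.9°/2) = 0.3920; K_a2 = tan²(45°−30.9°/2) = 0.3214.
Layer 1: σ at base = K_a1 γ₁ h₁ = 5.958 kPa; P₁ = ½×5.958×1.0 = 2.979.
Layer 2: σ_v at top = γ₁h₁ = 15.20; σ_h top = K_a2×15.20 = 4.885; σ_h base = K_a2×(15.20+17.0×1.2) = 11.44.
P₂ = ½(4.885+11.44)×1.2 = 9.796. Total P_a = 2.979+9.796 = 12.78 kN/m.

12.8 kN/m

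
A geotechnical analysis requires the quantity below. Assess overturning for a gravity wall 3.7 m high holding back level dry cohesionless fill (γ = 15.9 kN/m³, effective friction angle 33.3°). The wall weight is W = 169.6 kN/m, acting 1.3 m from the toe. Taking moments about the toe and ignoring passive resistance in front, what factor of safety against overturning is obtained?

5.64

K_a = tan²(45° − 33.3°/2) = 0.2911.
P_a = ½K_aγH² = 0.5×0.2911×15.9×3.7² = 31.69 kN/m, acting at H/3 = 1.233 m above the base.
Overturning moment M_o = P_a × H/3 = 31.69 × 1.233 = 39.08.
Resisting moment M_r = W × 1.3 = 169.6 × 1.3 = 220.5.
FS_overturning = M_r/M_o = 220.5/39.08 = 5.642.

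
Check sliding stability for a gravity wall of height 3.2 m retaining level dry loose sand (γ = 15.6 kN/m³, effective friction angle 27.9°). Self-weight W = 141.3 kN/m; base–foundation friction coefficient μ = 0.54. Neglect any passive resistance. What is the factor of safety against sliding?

K_a = tan²(45° − 27.9°/2) = 0.3625.
P_a = ½K_aγH² = 0.5×0.3625×15.6×3.2² = 28.95 kN/m, acting at H/3 = 1.067 m above the base.
FS_sliding = μW / P_a = 0.54×141.3 / 28.95 = 2.636.

2.64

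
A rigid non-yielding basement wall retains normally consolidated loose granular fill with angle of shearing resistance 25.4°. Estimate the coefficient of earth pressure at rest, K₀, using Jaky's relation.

0.571

K₀ = 1 − sin φ' = 1 − sin 25.4° = 0.5711.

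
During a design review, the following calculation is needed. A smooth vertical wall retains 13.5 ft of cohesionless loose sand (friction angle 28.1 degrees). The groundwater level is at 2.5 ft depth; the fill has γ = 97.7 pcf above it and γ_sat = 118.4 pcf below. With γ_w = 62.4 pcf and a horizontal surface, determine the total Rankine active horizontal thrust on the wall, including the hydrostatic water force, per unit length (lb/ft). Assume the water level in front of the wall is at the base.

6070 lb/ft

K_a = tan²(45° − φ/2) = 0.3596.
γ' = 118.4 − 62.4 = 56.00 pcf. Depth below WT = 11.0 ft.
σ'_h at WT = K_a γ d_w = 87.83 psf; at base = 87.83 + K_a γ' × 11.0 = 309.4 psf.
P₁ (0–2.5 ft) = ½×87.83×2.5 = 109.8. P₂ (2.5–13.5 ft) = ½(87.83+309.4)×11.0 = 2185.
P_w = ½ γ_w h₂² = 0.5×62.4×11.0² = 3775. Total = 109.8+2185+3775 = 6070 lb/ft.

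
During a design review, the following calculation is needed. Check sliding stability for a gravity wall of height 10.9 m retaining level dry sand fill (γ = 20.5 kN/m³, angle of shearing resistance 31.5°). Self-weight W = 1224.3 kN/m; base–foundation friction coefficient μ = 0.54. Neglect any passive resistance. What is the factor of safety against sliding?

K_a = tan²(45° − 31.5°/2) = 0.3136.
P_a = ½K_aγH² = 0.5×0.3136×20.5×10.9² = 381.9 kN/m, acting at H/3 = 3.633 m above the base.
FS_sliding = μW / P_a = 0.54×1224.3 / 381.9 = 1.731.

1.73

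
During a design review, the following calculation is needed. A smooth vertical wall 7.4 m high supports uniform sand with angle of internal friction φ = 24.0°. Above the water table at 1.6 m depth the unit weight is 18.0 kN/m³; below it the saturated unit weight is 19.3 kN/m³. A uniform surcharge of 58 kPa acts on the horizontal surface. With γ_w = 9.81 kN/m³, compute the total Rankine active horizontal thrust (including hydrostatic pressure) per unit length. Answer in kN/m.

K_a = tan²(45° − φ/2) = 0.4217.
γ' = 19.3 − 9.81 = 9.490 kN/m³. h₂ = H − d_w = 5.8 m.
σ'_h: at surface K_a·q = 24.46; at WT K_a(q+γd_w) = 36.61; at base K_a(q+γd_w+γ'h₂) = 59.82 kPa.
P₁ = ½(24.46+36.61)×1.6 = 48.85; P₂ = ½(36.61+59.82)×5.8 = 279.6; P_w = ½γ_w h₂² = 165.0.
Total = 48.85+279.6+165.0 = 493.5 kN/m.

493 kN/m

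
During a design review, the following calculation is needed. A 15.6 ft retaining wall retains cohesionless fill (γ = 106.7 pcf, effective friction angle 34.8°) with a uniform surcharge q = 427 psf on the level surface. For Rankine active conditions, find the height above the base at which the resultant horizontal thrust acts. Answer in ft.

6.08 ft

K_a = 0.2733.
Triangular part P₁ = ½K_aγH² = 3548 at H/3 = 5.200 ft; rectangular part P₂ = K_a q H = 1821 at H/2 = 7.800 ft.
ȳ = (P₁·5.200 + P₂·7.800)/(P₁+P₂) = 6.082 ft.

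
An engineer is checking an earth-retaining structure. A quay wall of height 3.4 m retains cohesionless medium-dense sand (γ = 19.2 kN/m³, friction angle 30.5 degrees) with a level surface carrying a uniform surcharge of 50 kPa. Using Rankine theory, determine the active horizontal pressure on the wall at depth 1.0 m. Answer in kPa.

K_a = (1 − sin φ)/(1 + sin φ) = 0.3267.
σ_v = γz + q = 19.2 × 1.0 + 50 = 69.20 kPa.
σ_h = K_a σ_v = 0.3267 × 69.20 = 22.61 kPa.

22.6 kPa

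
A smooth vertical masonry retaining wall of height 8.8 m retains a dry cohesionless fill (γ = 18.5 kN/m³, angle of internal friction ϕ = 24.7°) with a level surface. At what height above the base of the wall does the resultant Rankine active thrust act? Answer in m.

2.93 m

K_a = 0.4106.
The pressure distribution is triangular, so the resultant acts at H/3 above the base = 8.8/3 = 2.933 m.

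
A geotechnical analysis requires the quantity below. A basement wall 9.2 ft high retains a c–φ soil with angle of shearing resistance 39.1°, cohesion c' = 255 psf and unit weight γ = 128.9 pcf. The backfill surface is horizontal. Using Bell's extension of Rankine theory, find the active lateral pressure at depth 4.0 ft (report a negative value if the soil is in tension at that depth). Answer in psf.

-126 psf

K_a = (1 − sin φ)/(1 + sin φ) = 0.2265.
σ_a = K_a γ z − 2c√K_a = 0.2265×128.9×4.0 − 2×255×0.4759 = -125.9 psf.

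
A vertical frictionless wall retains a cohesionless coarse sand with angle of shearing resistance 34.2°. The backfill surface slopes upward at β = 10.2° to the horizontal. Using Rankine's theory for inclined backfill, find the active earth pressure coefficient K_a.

K_a = cos β · (cos β − √(cos²β − cos²φ)) / (cos β + √(cos²β − cos²φ)).
cos β = 0.9842, cos φ = 0.8271, √(cos²β − cos²φ) = 0.5335.
K_a = 0.9842 × (0.9842 − 0.5335)/(0.9842 + 0.5335) = 0.2923.

0.292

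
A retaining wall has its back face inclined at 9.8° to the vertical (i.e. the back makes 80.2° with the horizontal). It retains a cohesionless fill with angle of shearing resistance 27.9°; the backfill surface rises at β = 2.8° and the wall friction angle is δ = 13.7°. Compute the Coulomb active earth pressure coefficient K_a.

0.419

K_a = sin²(α+φ) / [sin²α · sin(α−δ) · (1 + √{sin(φ+δ)sin(φ−β) / (sin(α−δ)sin(α+β))})²].
With α = 80.2°, φ = 27.9°, δ = 13.7°, β = 2.8°: K_a = 0.4189.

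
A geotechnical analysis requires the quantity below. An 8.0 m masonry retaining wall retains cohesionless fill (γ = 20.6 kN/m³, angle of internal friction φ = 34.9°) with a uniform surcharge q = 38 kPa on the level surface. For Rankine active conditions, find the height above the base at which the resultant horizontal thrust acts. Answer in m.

3.09 m

K_a = 0.2721.
Triangular part P₁ = ½K_aγH² = 179.4 at H/3 = 2.667 m; rectangular part P₂ = K_a q H = 82.73 at H/2 = 4.000 m.
ȳ = (P₁·2.667 + P₂·4.000)/(P₁+P₂) = 3.087 m.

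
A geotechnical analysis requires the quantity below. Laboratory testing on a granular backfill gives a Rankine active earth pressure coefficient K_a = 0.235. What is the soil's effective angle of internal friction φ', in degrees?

38.3°

K_a = tan²(45° − φ/2) ⇒ 45° − φ/2 = arctan(√0.235) = 25.86°.
φ = 2(45° − 25.86°) = 38.27°.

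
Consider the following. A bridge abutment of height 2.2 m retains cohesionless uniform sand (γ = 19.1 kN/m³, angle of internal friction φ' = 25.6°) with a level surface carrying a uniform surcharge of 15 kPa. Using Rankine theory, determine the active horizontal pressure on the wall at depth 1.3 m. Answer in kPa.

K_a = (1 − sin φ)/(1 + sin φ) = 0.3966.
σ_v = γz + q = 19.1 × 1.3 + 15 = 39.83 kPa.
σ_h = K_a σ_v = 0.3966 × 39.83 = 15.80 kPa.

15.8 kPa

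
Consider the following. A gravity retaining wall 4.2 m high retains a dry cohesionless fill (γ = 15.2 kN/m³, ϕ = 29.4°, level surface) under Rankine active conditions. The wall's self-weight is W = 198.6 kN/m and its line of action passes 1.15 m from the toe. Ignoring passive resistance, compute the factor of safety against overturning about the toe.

K_a = tan²(45° − 29.4°/2) = 0.3415.
P_a = ½K_aγH² = 0.5×0.3415×15.2×4.2² = 45.78 kN/m, acting at H/3 = 1.400 m above the base.
Overturning moment M_o = P_a × H/3 = 45.78 × 1.400 = 64.09.
Resisting moment M_r = W × 1.15 = 198.6 × 1.15 = 228.4.
FS_overturning = M_r/M_o = 228.4/64.09 = 3.564.

3.56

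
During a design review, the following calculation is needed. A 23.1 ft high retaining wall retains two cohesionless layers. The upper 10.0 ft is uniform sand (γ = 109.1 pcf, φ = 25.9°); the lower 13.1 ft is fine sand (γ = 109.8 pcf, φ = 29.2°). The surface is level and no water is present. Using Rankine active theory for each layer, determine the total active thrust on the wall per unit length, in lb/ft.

10300 lb/ft

K_a1 = tan²(45°−25.9°/2) = 0.3920; K_a2 = tan²(45°−29.2°/2) = 0.3442.
Layer 1: σ at base = K_a1 γ₁ h₁ = 427.7 psf; P₁ = ½×427.7×10.0 = 2138.
Layer 2: σ_v at top = γ₁h₁ = 1091; σ_h top = K_a2×1091 = 375.5; σ_h base = K_a2×(1091+109.8×13.1) = 870.6.
P₂ = ½(375.5+870.6)×13.1 = 8162. Total P_a = 2138+8162 = 10300 lb/ft.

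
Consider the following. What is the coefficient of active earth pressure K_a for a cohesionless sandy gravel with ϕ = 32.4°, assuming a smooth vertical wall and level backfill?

K_a = tan²(45° − φ/2) = tan²(28.80°) = 0.3022.

0.302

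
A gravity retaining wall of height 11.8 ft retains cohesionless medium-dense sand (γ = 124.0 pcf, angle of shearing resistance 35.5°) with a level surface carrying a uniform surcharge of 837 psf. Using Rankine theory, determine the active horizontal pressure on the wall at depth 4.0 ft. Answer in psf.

K_a = (1 − sin φ)/(1 + sin φ) = 0.2653.
σ_v = γz + q = 124.0 × 4.0 + 837 = 1333 psf.
σ_h = K_a σ_v = 0.2653 × 1333 = 353.6 psf.

354 psf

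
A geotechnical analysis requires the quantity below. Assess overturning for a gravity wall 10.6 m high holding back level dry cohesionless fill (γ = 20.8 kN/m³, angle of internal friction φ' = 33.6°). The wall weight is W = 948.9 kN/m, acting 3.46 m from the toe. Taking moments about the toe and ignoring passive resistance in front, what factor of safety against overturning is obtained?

K_a = tan²(45° − 33.6°/2) = 0.2875.
P_a = ½K_aγH² = 0.5×0.2875×20.8×10.6² = 336.0 kN/m, acting at H/3 = 3.533 m above the base.
Overturning moment M_o = P_a × H/3 = 336.0 × 3.533 = 1187.
Resisting moment M_r = W × 3.46 = 948.9 × 3.46 = 3283.
FS_overturning = M_r/M_o = 3283/1187 = 2.766.

2.77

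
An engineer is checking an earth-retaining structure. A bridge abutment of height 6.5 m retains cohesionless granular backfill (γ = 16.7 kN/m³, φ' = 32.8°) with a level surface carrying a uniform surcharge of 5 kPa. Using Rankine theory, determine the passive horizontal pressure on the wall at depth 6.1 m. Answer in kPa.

360 kPa

K_p = (1 + sin φ)/(1 − sin φ) = 3.364.
σ_v = γz + q = 16.7 × 6.1 + 5 = 106.9 kPa.
σ_h = K_p σ_v = 3.364 × 106.9 = 359.5 kPa.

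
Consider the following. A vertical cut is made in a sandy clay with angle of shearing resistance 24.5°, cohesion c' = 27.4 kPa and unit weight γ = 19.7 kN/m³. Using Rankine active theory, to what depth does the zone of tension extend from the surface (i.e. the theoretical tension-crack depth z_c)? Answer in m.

4.32 m

K_a = tan²(45° − 24.5°/2) = 0.4137; √K_a = 0.6432.
The active pressure is zero where K_a γ z = 2c√K_a, so z_c = 2c/(γ√K_a) = 2×27.4/(19.7×0.6432) = 4.325 m.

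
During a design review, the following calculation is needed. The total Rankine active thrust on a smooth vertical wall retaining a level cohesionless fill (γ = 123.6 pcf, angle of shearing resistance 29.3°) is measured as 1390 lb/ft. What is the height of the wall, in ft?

K_a = 0.3428. P_a = ½ K_a γ H² ⇒ H = √(2P_a/(K_a γ)).
H = √(2×1390/(0.3428×123.6)) = 8.100 ft.

8.10 ft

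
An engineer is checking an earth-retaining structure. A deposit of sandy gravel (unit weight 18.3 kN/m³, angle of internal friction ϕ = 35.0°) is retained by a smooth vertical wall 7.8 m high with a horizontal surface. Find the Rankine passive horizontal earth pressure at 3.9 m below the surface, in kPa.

K_p = (1 + sin φ)/(1 − sin φ) = 3.690.
σ_h = K_p γ z = 3.690 × 18.3 × 3.9 = 263.4 kPa.

263 kPa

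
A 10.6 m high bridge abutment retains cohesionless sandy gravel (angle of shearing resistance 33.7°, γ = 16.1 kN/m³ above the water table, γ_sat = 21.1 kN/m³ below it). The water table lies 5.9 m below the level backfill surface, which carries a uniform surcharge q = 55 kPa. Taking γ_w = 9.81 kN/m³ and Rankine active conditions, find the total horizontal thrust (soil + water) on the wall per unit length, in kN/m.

K_a = tan²(45° − φ/2) = 0.2863.
γ' = 21.1 − 9.81 = 11.29 kN/m³. h₂ = H − d_w = 4.7 m.
σ'_h: at surface K_a·q = 15.75; at WT K_a(q+γd_w) = 42.94; at base K_a(q+γd_w+γ'h₂) = 58.13 kPa.
P₁ = ½(15.75+42.94)×5.9 = 173.1; P₂ = ½(42.94+58.13)×4.7 = 237.5; P_w = ½γ_w h₂² = 108.4.
Total = 173.1+237.5+108.4 = 519.0 kN/m.

519 kN/m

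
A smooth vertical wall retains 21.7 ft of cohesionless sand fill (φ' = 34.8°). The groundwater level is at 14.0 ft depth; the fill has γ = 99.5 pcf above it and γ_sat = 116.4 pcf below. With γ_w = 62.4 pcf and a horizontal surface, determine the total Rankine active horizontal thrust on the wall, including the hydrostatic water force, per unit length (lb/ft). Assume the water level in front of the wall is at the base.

K_a = tan²(45° − φ/2) = 0.2733.
γ' = 116.4 − 62.4 = 54.00 pcf. Depth below WT = 7.7 ft.
σ'_h at WT = K_a γ d_w = 380.7 psf; at base = 380.7 + K_a γ' × 7.7 = 494.4 psf.
P₁ (0–14.0 ft) = ½×380.7×14.0 = 2665. P₂ (14.0–21.7 ft) = ½(380.7+494.4)×7.7 = 3369.
P_w = ½ γ_w h₂² = 0.5×62.4×7.7² = 1850. Total = 2665+3369+1850 = 7884 lb/ft.

7880 lb/ft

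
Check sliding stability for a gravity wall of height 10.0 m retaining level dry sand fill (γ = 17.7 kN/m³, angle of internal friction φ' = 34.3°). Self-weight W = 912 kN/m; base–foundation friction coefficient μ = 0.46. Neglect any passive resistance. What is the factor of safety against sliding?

1.70

K_a = tan²(45° − 34.3°/2) = 0.2792.
P_a = ½K_aγH² = 0.5×0.2792×17.7×10.0² = 247.1 kN/m, acting at H/3 = 3.333 m above the base.
FS_sliding = μW / P_a = 0.46×912 / 247.1 = 1.698.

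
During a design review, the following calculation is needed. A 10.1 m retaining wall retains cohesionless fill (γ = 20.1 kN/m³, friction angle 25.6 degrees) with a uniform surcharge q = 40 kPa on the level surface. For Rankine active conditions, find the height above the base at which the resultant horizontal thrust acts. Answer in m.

3.84 m

K_a = 0.3966.
Triangular part P₁ = ½K_aγH² = 406.6 at H/3 = 3.367 m; rectangular part P₂ = K_a q H = 160.2 at H/2 = 5.050 m.
ȳ = (P₁·3.367 + P₂·5.050)/(P₁+P₂) = 3.843 m.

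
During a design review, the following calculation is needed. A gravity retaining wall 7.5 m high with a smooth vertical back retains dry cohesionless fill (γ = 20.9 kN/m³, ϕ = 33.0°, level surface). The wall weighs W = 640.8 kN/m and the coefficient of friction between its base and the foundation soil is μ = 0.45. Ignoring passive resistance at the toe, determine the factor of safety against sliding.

K_a = tan²(45° − 33.0°/2) = 0.2948.
P_a = ½K_aγH² = 0.5×0.2948×20.9×7.5² = 173.3 kN/m, acting at H/3 = 2.500 m above the base.
FS_sliding = μW / P_a = 0.45×640.8 / 173.3 = 1.664.

1.66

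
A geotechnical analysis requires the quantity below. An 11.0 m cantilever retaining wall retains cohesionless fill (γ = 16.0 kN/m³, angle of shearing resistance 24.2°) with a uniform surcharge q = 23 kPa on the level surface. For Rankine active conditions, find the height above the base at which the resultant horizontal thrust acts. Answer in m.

K_a = 0.4185.
Triangular part P₁ = ½K_aγH² = 405.1 at H/3 = 3.667 m; rectangular part P₂ = K_a q H = 105.9 at H/2 = 5.500 m.
ȳ = (P₁·3.667 + P₂·5.500)/(P₁+P₂) = 4.047 m.

4.05 m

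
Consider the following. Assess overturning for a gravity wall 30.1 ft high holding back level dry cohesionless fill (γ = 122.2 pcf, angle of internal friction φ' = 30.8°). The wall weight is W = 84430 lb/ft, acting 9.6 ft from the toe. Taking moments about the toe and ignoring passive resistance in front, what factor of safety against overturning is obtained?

4.52

K_a = tan²(45° − 30.8°/2) = 0.3227.
P_a = ½K_aγH² = 0.5×0.3227×122.2×30.1² = 17860 lb/ft, acting at H/3 = 10.03 ft above the base.
Overturning moment M_o = P_a × H/3 = 17860 × 10.03 = 179200.
Resisting moment M_r = W × 9.6 = 84430 × 9.6 = 810500.
FS_overturning = M_r/M_o = 810500/179200 = 4.522.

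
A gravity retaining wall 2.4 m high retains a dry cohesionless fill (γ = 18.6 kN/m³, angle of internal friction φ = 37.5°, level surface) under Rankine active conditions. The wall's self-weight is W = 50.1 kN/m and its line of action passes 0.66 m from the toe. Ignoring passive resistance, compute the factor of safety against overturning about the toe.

3.17

K_a = tan²(45° − 37.5°/2) = 0.2432.
P_a = ½K_aγH² = 0.5×0.2432×18.6×2.4² = 13.03 kN/m, acting at H/3 = 0.8000 m above the base.
Overturning moment M_o = P_a × H/3 = 13.03 × 0.8000 = 10.42.
Resisting moment M_r = W × 0.66 = 50.1 × 0.66 = 33.07.
FS_overturning = M_r/M_o = 33.07/10.42 = 3.173.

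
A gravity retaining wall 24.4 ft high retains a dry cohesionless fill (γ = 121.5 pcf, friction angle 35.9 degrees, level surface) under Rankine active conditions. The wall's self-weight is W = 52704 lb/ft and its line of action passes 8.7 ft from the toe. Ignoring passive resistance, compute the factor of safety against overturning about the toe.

K_a = tan²(45° − 35.9°/2) = 0.2607.
P_a = ½K_aγH² = 0.5×0.2607×121.5×24.4² = 9430 lb/ft, acting at H/3 = 8.133 ft above the base.
Overturning moment M_o = P_a × H/3 = 9430 × 8.133 = 76700.
Resisting moment M_r = W × 8.7 = 52704 × 8.7 = 458500.
FS_overturning = M_r/M_o = 458500/76700 = 5.978.

5.98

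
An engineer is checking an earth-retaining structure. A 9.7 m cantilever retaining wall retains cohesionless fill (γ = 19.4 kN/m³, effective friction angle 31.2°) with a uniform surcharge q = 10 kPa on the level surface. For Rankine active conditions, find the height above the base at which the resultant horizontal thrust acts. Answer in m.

3.39 m

K_a = 0.3175.
Triangular part P₁ = ½K_aγH² = 289.8 at H/3 = 3.233 m; rectangular part P₂ = K_a q H = 30.80 at H/2 = 4.850 m.
ȳ = (P₁·3.233 + P₂·4.850)/(P₁+P₂) = 3.389 m.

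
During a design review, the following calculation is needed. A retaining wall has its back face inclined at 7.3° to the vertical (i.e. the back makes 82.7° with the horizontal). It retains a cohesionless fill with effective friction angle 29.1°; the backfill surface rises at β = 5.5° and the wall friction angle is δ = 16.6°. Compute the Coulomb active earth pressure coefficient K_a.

K_a = sin²(α+φ) / [sin²α · sin(α−δ) · (1 + √{sin(φ+δ)sin(φ−β) / (sin(α−δ)sin(α+β))})²].
With α = 82.7°, φ = 29.1°, δ = 16.6°, β = 5.5°: K_a = 0.3938.

0.394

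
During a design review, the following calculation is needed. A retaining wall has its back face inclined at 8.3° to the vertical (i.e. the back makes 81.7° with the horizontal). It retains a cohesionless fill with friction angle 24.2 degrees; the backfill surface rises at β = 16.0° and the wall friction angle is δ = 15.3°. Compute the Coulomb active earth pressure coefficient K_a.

0.595

K_a = sin²(α+φ) / [sin²α · sin(α−δ) · (1 + √{sin(φ+δ)sin(φ−β) / (sin(α−δ)sin(α+β))})²].
With α = 81.7°, φ = 24.2°, δ = 15.3°, β = 16.0°: K_a = 0.5952.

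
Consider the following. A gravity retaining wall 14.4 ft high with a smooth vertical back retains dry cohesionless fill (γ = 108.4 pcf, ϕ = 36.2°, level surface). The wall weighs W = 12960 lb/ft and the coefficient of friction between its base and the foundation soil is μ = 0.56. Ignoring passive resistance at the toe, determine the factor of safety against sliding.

K_a = tan²(45° − 36.2°/2) = 0.2574.
P_a = ½K_aγH² = 0.5×0.2574×108.4×14.4² = 2893 lb/ft, acting at H/3 = 4.800 ft above the base.
FS_sliding = μW / P_a = 0.56×12960 / 2893 = 2.509.

2.51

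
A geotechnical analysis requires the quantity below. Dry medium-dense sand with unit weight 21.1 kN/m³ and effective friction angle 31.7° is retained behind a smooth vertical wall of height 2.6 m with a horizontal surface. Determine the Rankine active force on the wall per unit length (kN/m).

22.2 kN/m

K_a = tan²(45° − φ/2) = 0.3111.
P_a = ½ K_a γ H² = 0.5 × 0.3111 × 21.1 × 2.6² = 22.18 kN/m.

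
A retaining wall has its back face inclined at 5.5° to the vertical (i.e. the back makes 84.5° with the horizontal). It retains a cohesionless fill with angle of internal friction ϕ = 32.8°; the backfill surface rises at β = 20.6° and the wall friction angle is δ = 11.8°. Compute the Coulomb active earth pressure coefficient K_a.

K_a = sin²(α+φ) / [sin²α · sin(α−δ) · (1 + √{sin(φ+δ)sin(φ−β) / (sin(α−δ)sin(α+β))})²].
With α = 84.5°, φ = 32.8°, δ = 11.8°, β = 20.6°: K_a = 0.4251.

0.425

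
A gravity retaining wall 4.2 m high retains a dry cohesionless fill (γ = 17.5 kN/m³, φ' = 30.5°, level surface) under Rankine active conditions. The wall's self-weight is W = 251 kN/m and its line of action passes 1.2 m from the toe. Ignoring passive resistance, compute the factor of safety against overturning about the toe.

K_a = tan²(45° − 30.5°/2) = 0.3267.
P_a = ½K_aγH² = 0.5×0.3267×17.5×4.2² = 50.42 kN/m, acting at H/3 = 1.400 m above the base.
Overturning moment M_o = P_a × H/3 = 50.42 × 1.400 = 70.59.
Resisting moment M_r = W × 1.2 = 251 × 1.2 = 301.2.
FS_overturning = M_r/M_o = 301.2/70.59 = 4.267.

4.27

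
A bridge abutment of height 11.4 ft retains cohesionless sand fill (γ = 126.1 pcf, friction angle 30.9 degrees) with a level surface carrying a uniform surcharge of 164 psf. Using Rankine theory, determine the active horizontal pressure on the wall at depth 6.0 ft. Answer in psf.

K_a = (1 − sin φ)/(1 + sin φ) = 0.3214.
σ_v = γz + q = 126.1 × 6.0 + 164 = 920.6 psf.
σ_h = K_a σ_v = 0.3214 × 920.6 = 295.9 psf.

296 psf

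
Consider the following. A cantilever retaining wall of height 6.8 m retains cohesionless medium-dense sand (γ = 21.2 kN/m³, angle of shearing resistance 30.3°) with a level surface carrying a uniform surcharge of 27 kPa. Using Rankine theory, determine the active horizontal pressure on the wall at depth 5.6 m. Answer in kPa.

K_a = (1 − sin φ)/(1 + sin φ) = 0.3293.
σ_v = γz + q = 21.2 × 5.6 + 27 = 145.7 kPa.
σ_h = K_a σ_v = 0.3293 × 145.7 = 47.99 kPa.

48.0 kPa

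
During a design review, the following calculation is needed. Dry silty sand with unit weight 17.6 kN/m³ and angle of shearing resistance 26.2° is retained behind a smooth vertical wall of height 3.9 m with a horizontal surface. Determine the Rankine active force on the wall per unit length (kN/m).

K_a = tan²(45° − φ/2) = 0.3874.
P_a = ½ K_a γ H² = 0.5 × 0.3874 × 17.6 × 3.9² = 51.86 kN/m.

51.9 kN/m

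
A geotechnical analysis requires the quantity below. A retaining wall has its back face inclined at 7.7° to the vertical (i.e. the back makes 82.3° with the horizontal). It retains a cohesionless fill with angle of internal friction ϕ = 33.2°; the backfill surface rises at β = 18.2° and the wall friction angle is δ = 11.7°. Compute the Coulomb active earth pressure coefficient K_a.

K_a = sin²(α+φ) / [sin²α · sin(α−δ) · (1 + √{sin(φ+δ)sin(φ−β) / (sin(α−δ)sin(α+β))})²].
With α = 82.3°, φ = 33.2°, δ = 11.7°, β = 18.2°: K_a = 0.4219.

0.422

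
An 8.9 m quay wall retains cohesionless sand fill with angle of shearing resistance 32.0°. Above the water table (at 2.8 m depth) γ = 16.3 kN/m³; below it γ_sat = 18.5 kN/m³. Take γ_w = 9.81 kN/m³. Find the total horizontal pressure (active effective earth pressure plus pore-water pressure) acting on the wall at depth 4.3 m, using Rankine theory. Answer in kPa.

32.7 kPa

K_a = (1 − sin φ)/(1 + sin φ) = 0.3073.
γ' = 18.5 − 9.81 = 8.690 kN/m³.
Effective vertical stress at 4.3 m: σ'_v = 16.3×2.8 + 8.690×1.50 = 58.67 kPa.
σ'_h = K_a σ'_v = 0.3073 × 58.67 = 18.03 kPa; u = γ_w × 1.50 = 14.71 kPa.
Total σ_h = 18.03 + 14.71 = 32.74 kPa.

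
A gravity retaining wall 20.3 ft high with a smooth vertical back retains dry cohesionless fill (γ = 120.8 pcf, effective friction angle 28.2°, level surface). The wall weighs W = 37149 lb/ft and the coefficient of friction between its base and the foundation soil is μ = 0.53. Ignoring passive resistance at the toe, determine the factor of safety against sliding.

K_a = tan²(45° − 28.2°/2) = 0.3582.
P_a = ½K_aγH² = 0.5×0.3582×120.8×20.3² = 8915 lb/ft, acting at H/3 = 6.767 ft above the base.
FS_sliding = μW / P_a = 0.53×37149 / 8915 = 2.208.

2.21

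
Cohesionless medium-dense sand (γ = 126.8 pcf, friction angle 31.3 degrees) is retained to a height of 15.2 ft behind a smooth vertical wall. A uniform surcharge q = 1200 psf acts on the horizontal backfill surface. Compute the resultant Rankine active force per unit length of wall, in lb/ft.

K_a = tan²(45° − φ/2) = 0.3162.
Soil triangle: ½ K_a γ H² = 0.5×0.3162×126.8×15.2² = 4632 lb/ft.
Surcharge rectangle: K_a q H = 0.3162×1200×15.2 = 5768 lb/ft.
Total = 4632 + 5768 = 10400 lb/ft.

10400 lb/ft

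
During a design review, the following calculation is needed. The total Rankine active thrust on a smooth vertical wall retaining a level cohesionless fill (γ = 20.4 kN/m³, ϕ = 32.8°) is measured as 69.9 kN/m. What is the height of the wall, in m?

K_a = 0.2973. P_a = ½ K_a γ H² ⇒ H = √(2P_a/(K_a γ)).
H = √(2×69.9/(0.2973×20.4)) = 4.801 m.

4.80 m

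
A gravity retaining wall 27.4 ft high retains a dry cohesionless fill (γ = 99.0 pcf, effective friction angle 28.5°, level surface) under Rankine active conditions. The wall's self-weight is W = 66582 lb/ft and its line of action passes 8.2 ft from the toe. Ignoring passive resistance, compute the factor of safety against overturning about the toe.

4.54

K_a = tan²(45° − 28.5°/2) = 0.3540.
P_a = ½K_aγH² = 0.5×0.3540×99.0×27.4² = 13150 lb/ft, acting at H/3 = 9.133 ft above the base.
Overturning moment M_o = P_a × H/3 = 13150 × 9.133 = 120100.
Resisting moment M_r = W × 8.2 = 66582 × 8.2 = 546000.
FS_overturning = M_r/M_o = 546000/120100 = 4.545.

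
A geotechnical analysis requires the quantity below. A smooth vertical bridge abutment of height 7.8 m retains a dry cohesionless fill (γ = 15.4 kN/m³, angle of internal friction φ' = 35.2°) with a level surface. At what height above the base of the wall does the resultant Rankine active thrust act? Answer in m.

2.60 m

K_a = 0.2687.
The pressure distribution is triangular, so the resultant acts at H/3 above the base = 7.8/3 = 2.600 m.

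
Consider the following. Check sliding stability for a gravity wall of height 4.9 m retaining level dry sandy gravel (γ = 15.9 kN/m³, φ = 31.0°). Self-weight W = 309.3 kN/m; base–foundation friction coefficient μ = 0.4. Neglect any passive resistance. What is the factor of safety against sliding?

2.02

K_a = tan²(45° − 31.0°/2) = 0.3201.
P_a = ½K_aγH² = 0.5×0.3201×15.9×4.9² = 61.10 kN/m, acting at H/3 = 1.633 m above the base.
FS_sliding = μW / P_a = 0.4×309.3 / 61.10 = 2.025.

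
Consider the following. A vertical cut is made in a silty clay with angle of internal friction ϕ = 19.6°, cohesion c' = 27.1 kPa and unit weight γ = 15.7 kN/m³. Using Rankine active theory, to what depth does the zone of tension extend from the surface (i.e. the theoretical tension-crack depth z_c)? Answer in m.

K_a = tan²(45° − 19.6°/2) = 0.4976; √K_a = 0.7054.
The active pressure is zero where K_a γ z = 2c√K_a, so z_c = 2c/(γ√K_a) = 2×27.1/(15.7×0.7054) = 4.894 m.

4.89 m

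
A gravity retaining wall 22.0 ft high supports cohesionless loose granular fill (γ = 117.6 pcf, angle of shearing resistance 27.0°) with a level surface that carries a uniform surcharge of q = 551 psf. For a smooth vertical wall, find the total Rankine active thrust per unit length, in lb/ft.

K_a = tan²(45° − φ/2) = 0.3755.
Soil triangle: ½ K_a γ H² = 0.5×0.3755×117.6×22.0² = 10690 lb/ft.
Surcharge rectangle: K_a q H = 0.3755×551×22.0 = 4552 lb/ft.
Total = 10690 + 4552 = 15240 lb/ft.

15200 lb/ft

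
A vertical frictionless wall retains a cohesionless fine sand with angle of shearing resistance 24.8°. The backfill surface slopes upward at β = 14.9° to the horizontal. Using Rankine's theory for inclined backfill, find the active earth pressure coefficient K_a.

K_a = cos β · (cos β − √(cos²β − cos²φ)) / (cos β + √(cos²β − cos²φ)).
cos β = 0.9664, cos φ = 0.9078, √(cos²β − cos²φ) = 0.3314.
K_a = 0.9664 × (0.9664 − 0.3314)/(0.9664 + 0.3314) = 0.4728.

0.473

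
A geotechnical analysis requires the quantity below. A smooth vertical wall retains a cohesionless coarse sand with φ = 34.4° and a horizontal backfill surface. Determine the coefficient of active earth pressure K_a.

0.278

K_a = (1 − sin φ)/(1 + sin φ) = (1 − sin 34.4°)/(1 + sin 34.4°) = 0.2780.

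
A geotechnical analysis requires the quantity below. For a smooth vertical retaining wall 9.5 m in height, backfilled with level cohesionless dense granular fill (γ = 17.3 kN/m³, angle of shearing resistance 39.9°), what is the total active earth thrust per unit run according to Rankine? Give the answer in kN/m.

K_a = tan²(45° − φ/2) = 0.2184.
P_a = ½ K_a γ H² = 0.5 × 0.2184 × 17.3 × 9.5² = 170.5 kN/m.

171 kN/m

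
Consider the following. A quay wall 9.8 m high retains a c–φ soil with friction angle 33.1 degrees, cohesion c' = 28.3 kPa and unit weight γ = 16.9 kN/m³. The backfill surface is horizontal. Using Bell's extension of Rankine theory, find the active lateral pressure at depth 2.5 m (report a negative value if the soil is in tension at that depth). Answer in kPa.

K_a = (1 − sin φ)/(1 + sin φ) = 0.2936.
σ_a = K_a γ z − 2c√K_a = 0.2936×16.9×2.5 − 2×28.3×0.5418 = -18.26 kPa.

-18.3 kPa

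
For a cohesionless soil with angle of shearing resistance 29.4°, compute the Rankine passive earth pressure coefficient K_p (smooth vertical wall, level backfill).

K_p = (1 + sin φ)/(1 − sin φ) = tan²(45° + 29.4°/2) = 2.929.

2.93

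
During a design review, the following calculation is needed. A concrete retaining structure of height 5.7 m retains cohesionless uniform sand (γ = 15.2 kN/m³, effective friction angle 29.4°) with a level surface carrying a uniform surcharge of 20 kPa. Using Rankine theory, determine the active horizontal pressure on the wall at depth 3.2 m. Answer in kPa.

23.4 kPa

K_a = (1 − sin φ)/(1 + sin φ) = 0.3415.
σ_v = γz + q = 15.2 × 3.2 + 20 = 68.64 kPa.
σ_h = K_a σ_v = 0.3415 × 68.64 = 23.44 kPa.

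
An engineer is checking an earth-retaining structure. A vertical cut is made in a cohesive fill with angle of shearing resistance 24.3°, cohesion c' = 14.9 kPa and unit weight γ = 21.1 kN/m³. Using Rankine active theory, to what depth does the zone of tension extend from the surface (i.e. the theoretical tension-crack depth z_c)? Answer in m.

K_a = tan²(45° − 24.3°/2) = 0.4169; √K_a = 0.6457.
The active pressure is zero where K_a γ z = 2c√K_a, so z_c = 2c/(γ√K_a) = 2×14.9/(21.1×0.6457) = 2.187 m.

2.19 m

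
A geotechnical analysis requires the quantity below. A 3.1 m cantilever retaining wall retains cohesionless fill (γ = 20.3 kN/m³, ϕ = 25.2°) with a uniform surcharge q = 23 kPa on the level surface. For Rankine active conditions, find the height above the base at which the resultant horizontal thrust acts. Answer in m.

K_a = 0.4027.
Triangular part P₁ = ½K_aγH² = 39.28 at H/3 = 1.033 m; rectangular part P₂ = K_a q H = 28.72 at H/2 = 1.550 m.
ȳ = (P₁·1.033 + P₂·1.550)/(P₁+P₂) = 1.252 m.

1.25 m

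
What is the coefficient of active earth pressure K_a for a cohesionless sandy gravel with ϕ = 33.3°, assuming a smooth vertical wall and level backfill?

0.291

K_a = (1 − sin φ)/(1 + sin φ) = (1 − sin 33.3°)/(1 + sin 33.3°) = 0.2911.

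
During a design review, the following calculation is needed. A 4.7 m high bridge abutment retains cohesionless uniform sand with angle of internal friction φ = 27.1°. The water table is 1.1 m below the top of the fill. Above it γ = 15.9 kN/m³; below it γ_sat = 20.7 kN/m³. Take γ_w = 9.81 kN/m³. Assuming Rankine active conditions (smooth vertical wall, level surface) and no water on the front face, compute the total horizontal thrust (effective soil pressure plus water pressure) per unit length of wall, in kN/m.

K_a = tan²(45° − φ/2) = 0.3741.
γ' = 20.7 − 9.81 = 10.89 kN/m³. Depth below WT = 3.6 m.
σ'_h at WT = K_a γ d_w = 6.542 kPa; at base = 6.542 + K_a γ' × 3.6 = 21.21 kPa.
P₁ (0–1.1 m) = ½×6.542×1.1 = 3.598. P₂ (1.1–4.7 m) = ½(6.542+21.21)×3.6 = 49.95.
P_w = ½ γ_w h₂² = 0.5×9.81×3.6² = 63.57. Total = 3.598+49.95+63.57 = 117.1 kN/m.

117 kN/m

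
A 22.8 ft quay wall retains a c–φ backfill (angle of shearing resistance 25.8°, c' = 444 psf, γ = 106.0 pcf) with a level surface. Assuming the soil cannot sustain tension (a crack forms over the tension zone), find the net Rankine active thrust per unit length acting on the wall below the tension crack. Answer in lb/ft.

1860 lb/ft

K_a = 0.3935; √K_a = 0.6273.
Tension-crack depth z_c = 2c/(γ√K_a) = 2×444/(106.0×0.6273) = 13.35 ft.
σ_a at base = K_a γ H − 2c√K_a = 0.3935×106.0×22.8 − 2×444×0.6273 = 394.0 psf.
P_a = ½ × 394.0 × (H − z_c) = 0.5×394.0×9.445 = 1861 lb/ft.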